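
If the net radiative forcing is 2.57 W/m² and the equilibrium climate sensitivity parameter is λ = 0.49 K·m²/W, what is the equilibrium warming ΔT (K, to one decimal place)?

ΔT = 1.3 K

ΔT = λ ΔF = 0.49 × 2.57 = 1.2593 K.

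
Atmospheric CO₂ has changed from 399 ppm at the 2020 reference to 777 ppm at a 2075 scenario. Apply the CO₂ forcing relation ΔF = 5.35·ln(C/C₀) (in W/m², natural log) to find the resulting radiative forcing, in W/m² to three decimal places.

CO₂ absorption bands are partially saturated, so forcing scales with the logarithm of the concentration ratio.
CO₂: 5.35 × ln(777/399) = 5.35 × ln(1.94737) = 5.35 × 0.66648 = 3.5657 W/m².

ΔF = 3.566 W/m²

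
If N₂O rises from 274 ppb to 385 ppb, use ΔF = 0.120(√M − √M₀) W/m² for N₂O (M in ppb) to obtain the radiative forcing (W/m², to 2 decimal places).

ΔF = 0.37 W/m²

N₂O: 0.120 × (√385 − √274) = 0.120 × (19.6214 − 16.5529) = 0.120 × 3.0685 = 0.3682 W/m².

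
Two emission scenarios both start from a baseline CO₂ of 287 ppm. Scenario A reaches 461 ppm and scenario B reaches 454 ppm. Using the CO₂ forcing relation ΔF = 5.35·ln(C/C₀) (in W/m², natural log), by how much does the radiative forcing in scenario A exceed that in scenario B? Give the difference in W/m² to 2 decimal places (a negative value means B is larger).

ΔF_A − ΔF_B = 0.08 W/m²

ΔF_A = 5.35 ln(461/287) = 5.35 × 0.47392 = 2.5355 W/m².
ΔF_B = 5.35 ln(454/287) = 5.35 × 0.45861 = 2.4536 W/m².
Difference: 2.5355 − 2.4536 = 0.0819 W/m².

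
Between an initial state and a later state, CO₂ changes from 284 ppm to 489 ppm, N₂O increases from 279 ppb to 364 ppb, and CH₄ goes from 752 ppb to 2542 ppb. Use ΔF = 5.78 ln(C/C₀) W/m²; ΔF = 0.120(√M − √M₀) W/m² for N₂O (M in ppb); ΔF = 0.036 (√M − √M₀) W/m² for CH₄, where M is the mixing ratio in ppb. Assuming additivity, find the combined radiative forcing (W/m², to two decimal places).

CO₂: 5.78 × ln(489/284) = 5.78 × ln(1.72183) = 5.78 × 0.54339 = 3.1408 W/m².
N₂O: 0.120 × (√364 − √279) = 0.120 × (19.0788 − 16.7033) = 0.120 × 2.3755 = 0.2851 W/m².
CH₄: 0.036 × (√2542 − √752) = 0.036 × (50.4183 − 27.4226) = 0.036 × 22.9957 = 0.8278 W/m².
Total ΔF = 3.1408 + 0.2851 + 0.8278 = 4.2537 W/m².

ΔF = 4.25 W/m²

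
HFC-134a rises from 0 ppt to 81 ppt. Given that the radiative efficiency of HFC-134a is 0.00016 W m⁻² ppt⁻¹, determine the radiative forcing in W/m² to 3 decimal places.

ΔF = 0.013 W/m²

HFC-134a: ΔF = 0.00016 × (81 − 0) = 0.00016 × 81 = 0.0130 W/m².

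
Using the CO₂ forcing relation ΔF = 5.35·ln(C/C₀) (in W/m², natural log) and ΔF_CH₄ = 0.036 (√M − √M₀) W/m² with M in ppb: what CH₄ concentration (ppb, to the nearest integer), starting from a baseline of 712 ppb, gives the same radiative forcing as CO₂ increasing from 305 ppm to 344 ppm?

CO₂ forcing: 5.35 × ln(344/305) = 5.35 × 0.120330 = 0.64377 W/m².
Set 0.036(√M − √712) = 0.64377: √M = 0.64377/0.036 + √712 = 17.8825 + 26.6833 = 44.5658.
M = (44.5658)² = 1986.11 ppb.

M ≈ 1986 ppb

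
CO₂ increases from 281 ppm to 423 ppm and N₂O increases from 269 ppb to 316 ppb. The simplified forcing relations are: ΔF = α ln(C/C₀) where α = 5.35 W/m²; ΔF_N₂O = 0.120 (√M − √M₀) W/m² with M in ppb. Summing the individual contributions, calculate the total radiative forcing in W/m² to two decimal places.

CO₂: 5.35 × ln(423/281) = 5.35 × ln(1.50534) = 5.35 × 0.40902 = 2.1883 W/m².
N₂O: 0.120 × (√316 − √269) = 0.120 × (17.7764 − 16.4012) = 0.120 × 1.3752 = 0.1650 W/m².
Total ΔF = 2.1883 + 0.1650 = 2.3533 W/m².

ΔF = 2.35 W/m²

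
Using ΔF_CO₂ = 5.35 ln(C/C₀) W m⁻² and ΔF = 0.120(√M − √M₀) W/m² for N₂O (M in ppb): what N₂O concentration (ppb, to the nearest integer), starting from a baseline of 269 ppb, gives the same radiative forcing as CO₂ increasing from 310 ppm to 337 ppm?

CO₂ forcing: 5.35 × ln(337/310) = 5.35 × 0.083511 = 0.44678 W/m².
Set 0.120(√M − √269) = 0.44678: √M = 0.44678/0.120 + √269 = 3.7232 + 16.4012 = 20.1244.
M = (20.1244)² = 404.99 ppb.

M ≈ 405 ppb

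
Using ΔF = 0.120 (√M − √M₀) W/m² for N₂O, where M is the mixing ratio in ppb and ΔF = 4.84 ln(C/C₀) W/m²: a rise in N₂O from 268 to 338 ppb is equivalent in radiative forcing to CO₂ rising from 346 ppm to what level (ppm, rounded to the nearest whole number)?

C ≈ 364 ppm

N₂O forcing: 0.120 × (√338 − √268) = 0.120 × (18.3848 − 16.3707) = 0.120 × 2.0141 = 0.24169 W/m².
Set 4.84 ln(C/346) = 0.24169: ln(C/346) = 0.24169/4.84 = 0.04994, so C = 346 × e^0.04994 = 346 × 1.05121 = 363.72 ppm.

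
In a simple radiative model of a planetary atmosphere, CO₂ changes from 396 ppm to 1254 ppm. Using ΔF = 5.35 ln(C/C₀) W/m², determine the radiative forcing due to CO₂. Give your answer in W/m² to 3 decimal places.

ΔF = 6.167 W/m²

CO₂: 5.35 × ln(1254/396) = 5.35 × ln(3.16667) = 5.35 × 1.15268 = 6.1668 W/m².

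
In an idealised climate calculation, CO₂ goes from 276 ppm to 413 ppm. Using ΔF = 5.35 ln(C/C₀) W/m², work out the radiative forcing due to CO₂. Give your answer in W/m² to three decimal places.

ΔF = 2.156 W/m²

CO₂ absorption bands are partially saturated, so forcing scales with the logarithm of the concentration ratio.
CO₂: 5.35 × ln(413/276) = 5.35 × ln(1.49638) = 5.35 × 0.40305 = 2.1563 W/m².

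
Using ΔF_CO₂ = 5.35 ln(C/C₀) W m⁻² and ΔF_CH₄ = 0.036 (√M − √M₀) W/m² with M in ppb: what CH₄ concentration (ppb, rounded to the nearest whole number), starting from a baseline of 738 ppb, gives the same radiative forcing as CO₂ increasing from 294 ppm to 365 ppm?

M ≈ 3518 ppb

CO₂ forcing: 5.35 × ln(365/294) = 5.35 × 0.216318 = 1.15730 W/m².
Set 0.036(√M − √738) = 1.15730: √M = 1.15730/0.036 + √738 = 32.1472 + 27.1662 = 59.3134.
M = (59.3134)² = 3518.08 ppb.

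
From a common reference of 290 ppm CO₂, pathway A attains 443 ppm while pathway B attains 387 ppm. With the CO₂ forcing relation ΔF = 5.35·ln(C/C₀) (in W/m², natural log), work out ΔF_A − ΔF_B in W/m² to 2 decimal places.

ΔF_A − ΔF_B = 0.72 W/m²

ΔF_A = 5.35 ln(443/290) = 5.35 × 0.42369 = 2.2667 W/m².
ΔF_B = 5.35 ln(387/290) = 5.35 × 0.28854 = 1.5437 W/m².
Difference: 2.2667 − 1.5437 = 0.7230 W/m².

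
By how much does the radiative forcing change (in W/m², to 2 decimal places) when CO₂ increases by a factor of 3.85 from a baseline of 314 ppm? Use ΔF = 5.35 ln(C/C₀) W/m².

ΔF = 5.35 × ln(3.85) = 5.35 × 1.34807 = 7.2122 W/m².

ΔF = 7.21 W/m²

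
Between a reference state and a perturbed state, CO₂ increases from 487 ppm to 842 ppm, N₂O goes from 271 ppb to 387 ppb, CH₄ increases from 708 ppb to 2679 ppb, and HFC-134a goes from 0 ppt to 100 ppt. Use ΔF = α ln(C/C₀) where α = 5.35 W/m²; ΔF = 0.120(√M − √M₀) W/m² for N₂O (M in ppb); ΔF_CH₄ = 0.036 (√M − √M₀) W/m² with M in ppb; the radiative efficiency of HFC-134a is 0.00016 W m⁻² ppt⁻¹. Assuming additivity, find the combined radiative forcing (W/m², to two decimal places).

ΔF = 4.24 W/m²

CO₂: 5.35 × ln(842/487) = 5.35 × ln(1.72895) = 5.35 × 0.54751 = 2.9292 W/m².
N₂O: 0.120 × (√387 − √271) = 0.120 × (19.6723 − 16.4621) = 0.120 × 3.2102 = 0.3852 W/m².
CH₄: 0.036 × (√2679 − √708) = 0.036 × (51.7591 − 26.6083) = 0.036 × 25.1508 = 0.9054 W/m².
HFC-134a: ΔF = 0.00016 × (100 − 0) = 0.00016 × 100 = 0.0160 W/m².
Total ΔF = 2.9292 + 0.3852 + 0.9054 + 0.0160 = 4.2358 W/m².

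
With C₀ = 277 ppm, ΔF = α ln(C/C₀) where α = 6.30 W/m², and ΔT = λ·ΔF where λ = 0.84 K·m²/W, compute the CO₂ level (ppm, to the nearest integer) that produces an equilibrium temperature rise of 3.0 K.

Required forcing: ΔF = ΔT/λ = 3.0/0.84 = 3.5714 W/m².
Then ln(C/277) = ΔF/6.30 = 3.5714/6.30 = 0.56689.
So C = 277 × e^0.56689 = 277 × 1.76278 = 488.29 ppm.

C ≈ 488 ppm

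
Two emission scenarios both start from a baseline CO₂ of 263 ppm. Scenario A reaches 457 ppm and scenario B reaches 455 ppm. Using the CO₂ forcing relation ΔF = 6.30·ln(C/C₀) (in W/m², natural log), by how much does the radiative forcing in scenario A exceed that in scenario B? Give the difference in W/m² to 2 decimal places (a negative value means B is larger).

ΔF_A − ΔF_B = 0.03 W/m²

ΔF_A = 6.30 ln(457/263) = 6.30 × 0.55253 = 3.4809 W/m².
ΔF_B = 6.30 ln(455/263) = 6.30 × 0.54814 = 3.4533 W/m².
Difference: 3.4809 − 3.4533 = 0.0276 W/m².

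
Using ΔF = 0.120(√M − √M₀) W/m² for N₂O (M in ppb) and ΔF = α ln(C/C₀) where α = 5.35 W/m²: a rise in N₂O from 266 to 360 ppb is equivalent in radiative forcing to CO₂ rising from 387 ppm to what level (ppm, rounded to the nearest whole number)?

N₂O forcing: 0.120 × (√360 − √266) = 0.120 × (18.9737 − 16.3095) = 0.120 × 2.6642 = 0.31970 W/m².
Set 5.35 ln(C/387) = 0.31970: ln(C/387) = 0.31970/5.35 = 0.05976, so C = 387 × e^0.05976 = 387 × 1.06158 = 410.83 ppm.

C ≈ 411 ppm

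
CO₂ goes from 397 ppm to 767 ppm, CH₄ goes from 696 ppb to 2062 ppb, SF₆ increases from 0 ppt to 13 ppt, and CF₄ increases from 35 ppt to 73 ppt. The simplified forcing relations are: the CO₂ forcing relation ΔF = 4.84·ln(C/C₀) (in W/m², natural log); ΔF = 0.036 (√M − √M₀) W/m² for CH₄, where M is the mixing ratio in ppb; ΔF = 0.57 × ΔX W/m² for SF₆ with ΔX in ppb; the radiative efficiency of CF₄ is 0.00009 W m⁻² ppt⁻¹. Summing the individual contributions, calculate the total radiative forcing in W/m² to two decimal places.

ΔF = 3.88 W/m²

CO₂: 4.84 × ln(767/397) = 4.84 × ln(1.93199) = 4.84 × 0.65855 = 3.1874 W/m².
CH₄: 0.036 × (√2062 − √696) = 0.036 × (45.4093 − 26.3818) = 0.036 × 19.0275 = 0.6850 W/m².
SF₆: Δ = 13 − 0 = 13 ppt = 0.013 ppb; ΔF = 0.57 × 0.013 = 0.0074 W/m².
CF₄: ΔF = 0.00009 × (73 − 35) = 0.00009 × 38 = 0.0034 W/m².
Total ΔF = 3.1874 + 0.6850 + 0.0074 + 0.0034 = 3.8832 W/m².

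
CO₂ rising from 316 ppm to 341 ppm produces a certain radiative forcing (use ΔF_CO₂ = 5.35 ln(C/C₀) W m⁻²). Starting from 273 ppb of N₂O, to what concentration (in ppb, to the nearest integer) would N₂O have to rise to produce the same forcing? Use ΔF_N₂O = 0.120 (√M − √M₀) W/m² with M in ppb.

M ≈ 397 ppb

CO₂ forcing: 5.35 × ln(341/316) = 5.35 × 0.076140 = 0.40735 W/m².
Set 0.120(√M − √273) = 0.40735: √M = 0.40735/0.120 + √273 = 3.3946 + 16.5227 = 19.9173.
M = (19.9173)² = 396.70 ppb.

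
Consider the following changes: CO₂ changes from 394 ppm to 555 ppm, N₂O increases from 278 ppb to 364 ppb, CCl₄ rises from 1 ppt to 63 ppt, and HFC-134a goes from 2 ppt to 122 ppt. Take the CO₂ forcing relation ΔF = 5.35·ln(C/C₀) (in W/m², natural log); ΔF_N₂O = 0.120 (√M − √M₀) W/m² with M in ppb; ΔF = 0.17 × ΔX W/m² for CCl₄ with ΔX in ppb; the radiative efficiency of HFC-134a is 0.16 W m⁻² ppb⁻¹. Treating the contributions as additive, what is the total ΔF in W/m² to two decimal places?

ΔF = 2.15 W/m²

CO₂: 5.35 × ln(555/394) = 5.35 × ln(1.40863) = 5.35 × 0.34262 = 1.8330 W/m².
N₂O: 0.120 × (√364 − √278) = 0.120 × (19.0788 − 16.6733) = 0.120 × 2.4055 = 0.2887 W/m².
CCl₄: Δ = 63 − 1 = 62 ppt = 0.062 ppb; ΔF = 0.17 × 0.062 = 0.0105 W/m².
HFC-134a: Δ = 122 − 2 = 120 ppt = 0.120 ppb; ΔF = 0.16 × 0.120 = 0.0192 W/m².
Total ΔF = 1.8330 + 0.2887 + 0.0105 + 0.0192 = 2.1514 W/m².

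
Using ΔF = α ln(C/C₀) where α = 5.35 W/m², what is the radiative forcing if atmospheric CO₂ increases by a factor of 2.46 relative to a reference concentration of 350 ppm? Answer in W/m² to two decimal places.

ΔF = 4.82 W/m²

ΔF = 5.35 × ln(2.46) = 5.35 × 0.90016 = 4.8159 W/m².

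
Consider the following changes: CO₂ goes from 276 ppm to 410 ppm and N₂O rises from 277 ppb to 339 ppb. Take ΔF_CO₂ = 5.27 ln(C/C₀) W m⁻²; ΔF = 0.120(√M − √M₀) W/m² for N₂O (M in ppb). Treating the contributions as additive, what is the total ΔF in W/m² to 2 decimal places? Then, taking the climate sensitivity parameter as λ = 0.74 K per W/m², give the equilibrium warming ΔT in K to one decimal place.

ΔF = 2.30 W/m²; ΔT = 1.7 K

CO₂: 5.27 × ln(410/276) = 5.27 × ln(1.48551) = 5.27 × 0.39576 = 2.0857 W/m².
N₂O: 0.120 × (√339 − √277) = 0.120 × (18.4120 − 16.6433) = 0.120 × 1.7687 = 0.2122 W/m².
Total ΔF = 2.0857 + 0.2122 = 2.2979 W/m².
ΔT = λ ΔF = 0.74 × 2.30 = 1.7020 K.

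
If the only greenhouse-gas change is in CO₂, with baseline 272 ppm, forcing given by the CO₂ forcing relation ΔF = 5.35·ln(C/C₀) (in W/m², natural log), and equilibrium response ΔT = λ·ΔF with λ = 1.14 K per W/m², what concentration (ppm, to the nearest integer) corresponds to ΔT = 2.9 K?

Required forcing: ΔF = ΔT/λ = 2.9/1.14 = 2.5439 W/m².
Then ln(C/272) = ΔF/5.35 = 2.5439/5.35 = 0.47550.
So C = 272 × e^0.47550 = 272 × 1.60882 = 437.60 ppm.

C ≈ 438 ppm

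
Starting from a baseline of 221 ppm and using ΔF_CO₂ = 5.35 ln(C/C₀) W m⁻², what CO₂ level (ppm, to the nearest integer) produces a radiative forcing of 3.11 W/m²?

Set 5.35 ln(C/221) = 3.11, so ln(C/221) = 3.11/5.35 = 0.58131.
Then C/221 = e^0.58131 = 1.78838, giving C = 221 × 1.78838 = 395.23 ppm.

C ≈ 395 ppm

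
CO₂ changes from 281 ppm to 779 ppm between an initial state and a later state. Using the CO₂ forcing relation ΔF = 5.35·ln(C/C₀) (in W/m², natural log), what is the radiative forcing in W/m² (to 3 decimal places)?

ΔF = 5.455 W/m²

CO₂: 5.35 × ln(779/281) = 5.35 × ln(2.77224) = 5.35 × 1.01966 = 5.4552 W/m².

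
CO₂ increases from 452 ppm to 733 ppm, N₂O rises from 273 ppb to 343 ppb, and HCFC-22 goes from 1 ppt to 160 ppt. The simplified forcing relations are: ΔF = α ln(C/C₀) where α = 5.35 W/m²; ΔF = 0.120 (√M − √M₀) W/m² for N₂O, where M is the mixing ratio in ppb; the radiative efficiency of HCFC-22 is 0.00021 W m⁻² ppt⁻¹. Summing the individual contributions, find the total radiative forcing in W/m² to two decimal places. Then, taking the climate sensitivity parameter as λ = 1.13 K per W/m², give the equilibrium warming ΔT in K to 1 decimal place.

ΔF = 2.86 W/m²; ΔT = 3.2 K

CO₂: 5.35 × ln(733/452) = 5.35 × ln(1.62168) = 5.35 × 0.48346 = 2.5865 W/m².
N₂O: 0.120 × (√343 − √273) = 0.120 × (18.5203 − 16.5227) = 0.120 × 1.9976 = 0.2397 W/m².
HCFC-22: ΔF = 0.00021 × (160 − 1) = 0.00021 × 159 = 0.0334 W/m².
Total ΔF = 2.5865 + 0.2397 + 0.0334 = 2.8596 W/m².
ΔT = λ ΔF = 1.13 × 2.86 = 3.2318 K.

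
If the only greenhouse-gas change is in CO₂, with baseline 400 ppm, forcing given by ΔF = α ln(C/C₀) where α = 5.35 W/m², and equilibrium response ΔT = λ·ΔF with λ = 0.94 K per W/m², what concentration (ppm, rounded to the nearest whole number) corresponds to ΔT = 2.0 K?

Required forcing: ΔF = ΔT/λ = 2.0/0.94 = 2.1277 W/m².
Then ln(C/400) = ΔF/5.35 = 2.1277/5.35 = 0.39770.
So C = 400 × e^0.39770 = 400 × 1.48840 = 595.36 ppm.

C ≈ 595 ppm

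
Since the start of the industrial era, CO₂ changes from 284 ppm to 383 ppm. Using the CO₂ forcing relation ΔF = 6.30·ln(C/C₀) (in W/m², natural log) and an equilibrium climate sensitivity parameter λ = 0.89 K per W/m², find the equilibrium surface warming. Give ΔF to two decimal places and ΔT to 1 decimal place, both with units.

ΔF = 1.88 W/m²; ΔT = 1.7 K

CO₂: 6.30 × ln(383/284) = 6.30 × ln(1.34859) = 6.30 × 0.29906 = 1.8841 W/m².
ΔT = λ ΔF = 0.89 × 1.88 = 1.6732 K.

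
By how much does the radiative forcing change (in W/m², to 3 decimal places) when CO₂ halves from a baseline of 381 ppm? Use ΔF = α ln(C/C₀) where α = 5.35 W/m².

ΔF = -3.708 W/m²

ΔF = 5.35 × ln(0.5) = 5.35 × -0.69315 = -3.7084 W/m².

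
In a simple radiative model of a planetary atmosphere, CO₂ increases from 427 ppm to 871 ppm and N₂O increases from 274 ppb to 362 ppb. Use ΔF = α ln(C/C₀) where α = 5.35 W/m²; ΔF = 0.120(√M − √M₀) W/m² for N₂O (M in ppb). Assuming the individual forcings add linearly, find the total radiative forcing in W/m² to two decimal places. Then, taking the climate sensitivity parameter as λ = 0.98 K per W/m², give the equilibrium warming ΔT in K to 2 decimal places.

ΔF = 4.11 W/m²; ΔT = 4.03 K

CO₂: 5.35 × ln(871/427) = 5.35 × ln(2.03981) = 5.35 × 0.71286 = 3.8138 W/m².
N₂O: 0.120 × (√362 − √274) = 0.120 × (19.0263 − 16.5529) = 0.120 × 2.4734 = 0.2968 W/m².
Total ΔF = 3.8138 + 0.2968 = 4.1106 W/m².
ΔT = λ ΔF = 0.98 × 4.11 = 4.0278 K.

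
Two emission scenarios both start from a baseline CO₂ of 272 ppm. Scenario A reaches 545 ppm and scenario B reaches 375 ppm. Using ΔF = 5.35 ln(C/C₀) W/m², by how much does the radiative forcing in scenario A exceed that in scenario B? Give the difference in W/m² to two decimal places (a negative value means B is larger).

ΔF_A = 5.35 ln(545/272) = 5.35 × 0.69498 = 3.7181 W/m².
ΔF_B = 5.35 ln(375/272) = 5.35 × 0.32112 = 1.7180 W/m².
Difference: 3.7181 − 1.7180 = 2.0001 W/m².

ΔF_A − ΔF_B = 2.00 W/m²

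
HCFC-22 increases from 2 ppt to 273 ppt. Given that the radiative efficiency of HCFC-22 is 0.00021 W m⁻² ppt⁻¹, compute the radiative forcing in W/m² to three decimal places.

ΔF = 0.057 W/m²

HCFC-22: ΔF = 0.00021 × (273 − 2) = 0.00021 × 271 = 0.0569 W/m².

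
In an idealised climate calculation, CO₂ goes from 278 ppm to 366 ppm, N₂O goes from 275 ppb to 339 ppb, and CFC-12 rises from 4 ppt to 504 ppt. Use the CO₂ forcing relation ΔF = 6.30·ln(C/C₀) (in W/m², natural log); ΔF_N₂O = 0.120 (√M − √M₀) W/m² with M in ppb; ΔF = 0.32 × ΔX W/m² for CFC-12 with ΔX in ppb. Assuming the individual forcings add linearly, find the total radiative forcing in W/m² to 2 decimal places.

CO₂: 6.30 × ln(366/278) = 6.30 × ln(1.31655) = 6.30 × 0.27501 = 1.7326 W/m².
N₂O: 0.120 × (√339 − √275) = 0.120 × (18.4120 − 16.5831) = 0.120 × 1.8289 = 0.2195 W/m².
CFC-12: Δ = 504 − 4 = 500 ppt = 0.500 ppb; ΔF = 0.32 × 0.500 = 0.1600 W/m².
Total ΔF = 1.7326 + 0.2195 + 0.1600 = 2.1121 W/m².

ΔF = 2.11 W/m²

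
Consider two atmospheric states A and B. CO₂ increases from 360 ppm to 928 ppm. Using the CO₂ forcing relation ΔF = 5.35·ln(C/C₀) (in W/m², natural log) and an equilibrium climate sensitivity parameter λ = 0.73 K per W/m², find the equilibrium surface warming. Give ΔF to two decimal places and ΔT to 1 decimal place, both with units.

ΔF = 5.07 W/m²; ΔT = 3.7 K

CO₂: 5.35 × ln(928/360) = 5.35 × ln(2.57778) = 5.35 × 0.94693 = 5.0661 W/m².
ΔT = λ ΔF = 0.73 × 5.07 = 3.7011 K.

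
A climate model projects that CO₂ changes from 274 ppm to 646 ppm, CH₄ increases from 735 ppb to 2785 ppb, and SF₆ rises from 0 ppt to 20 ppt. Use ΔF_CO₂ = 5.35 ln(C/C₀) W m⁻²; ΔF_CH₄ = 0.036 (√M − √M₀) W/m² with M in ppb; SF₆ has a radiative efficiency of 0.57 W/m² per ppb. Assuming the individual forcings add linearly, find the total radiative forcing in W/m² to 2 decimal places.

ΔF = 5.52 W/m²

CO₂: 5.35 × ln(646/274) = 5.35 × ln(2.35766) = 5.35 × 0.85767 = 4.5885 W/m².
CH₄: 0.036 × (√2785 − √735) = 0.036 × (52.7731 − 27.1109) = 0.036 × 25.6622 = 0.9238 W/m².
SF₆: Δ = 20 − 0 = 20 ppt = 0.020 ppb; ΔF = 0.57 × 0.020 = 0.0114 W/m².
Total ΔF = 4.5885 + 0.9238 + 0.0114 = 5.5237 W/m².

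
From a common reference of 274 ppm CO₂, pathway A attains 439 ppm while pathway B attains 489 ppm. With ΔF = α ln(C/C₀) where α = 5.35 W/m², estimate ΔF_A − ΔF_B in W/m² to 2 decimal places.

ΔF_A = 5.35 ln(439/274) = 5.35 × 0.47137 = 2.5218 W/m².
ΔF_B = 5.35 ln(489/274) = 5.35 × 0.57923 = 3.0989 W/m².
Difference: 2.5218 − 3.0989 = -0.5771 W/m².

ΔF_A − ΔF_B = -0.58 W/m²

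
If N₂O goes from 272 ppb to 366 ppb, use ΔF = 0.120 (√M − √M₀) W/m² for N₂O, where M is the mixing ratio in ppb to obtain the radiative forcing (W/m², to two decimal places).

N₂O: 0.120 × (√366 − √272) = 0.120 × (19.1311 − 16.4924) = 0.120 × 2.6387 = 0.3166 W/m².

ΔF = 0.32 W/m²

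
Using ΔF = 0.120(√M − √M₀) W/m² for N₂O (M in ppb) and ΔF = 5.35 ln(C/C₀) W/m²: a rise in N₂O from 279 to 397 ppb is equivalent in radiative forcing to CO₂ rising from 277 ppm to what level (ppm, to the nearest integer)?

N₂O forcing: 0.120 × (√397 − √279) = 0.120 × (19.9249 − 16.7033) = 0.120 × 3.2216 = 0.38659 W/m².
Set 5.35 ln(C/277) = 0.38659: ln(C/277) = 0.38659/5.35 = 0.07226, so C = 277 × e^0.07226 = 277 × 1.07493 = 297.76 ppm.

C ≈ 298 ppm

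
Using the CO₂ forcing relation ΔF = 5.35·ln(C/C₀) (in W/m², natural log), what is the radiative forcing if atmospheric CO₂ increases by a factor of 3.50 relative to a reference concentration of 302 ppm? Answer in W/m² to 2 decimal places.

ΔF = 6.70 W/m²

ΔF = 5.35 × ln(3.50) = 5.35 × 1.25276 = 6.7023 W/m².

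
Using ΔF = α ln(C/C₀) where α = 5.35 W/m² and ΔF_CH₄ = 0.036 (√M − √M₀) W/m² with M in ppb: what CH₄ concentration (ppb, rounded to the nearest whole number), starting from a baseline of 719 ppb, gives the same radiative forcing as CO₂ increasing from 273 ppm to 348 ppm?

M ≈ 3955 ppb

CO₂ forcing: 5.35 × ln(348/273) = 5.35 × 0.242731 = 1.29861 W/m².
Set 0.036(√M − √719) = 1.29861: √M = 1.29861/0.036 + √719 = 36.0725 + 26.8142 = 62.8867.
M = (62.8867)² = 3954.74 ppb.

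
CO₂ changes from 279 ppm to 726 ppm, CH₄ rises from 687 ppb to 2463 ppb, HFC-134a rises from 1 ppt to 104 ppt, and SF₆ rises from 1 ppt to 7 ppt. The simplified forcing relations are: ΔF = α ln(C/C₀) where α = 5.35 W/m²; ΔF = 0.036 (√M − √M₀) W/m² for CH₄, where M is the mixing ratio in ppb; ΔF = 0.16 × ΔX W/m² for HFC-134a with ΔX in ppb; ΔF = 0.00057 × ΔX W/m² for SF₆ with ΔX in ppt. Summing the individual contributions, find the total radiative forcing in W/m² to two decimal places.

CO₂: 5.35 × ln(726/279) = 5.35 × ln(2.60215) = 5.35 × 0.95634 = 5.1164 W/m².
CH₄: 0.036 × (√2463 − √687) = 0.036 × (49.6286 − 26.2107) = 0.036 × 23.4179 = 0.8430 W/m².
HFC-134a: Δ = 104 − 1 = 103 ppt = 0.103 ppb; ΔF = 0.16 × 0.103 = 0.0165 W/m².
SF₆: ΔF = 0.00057 × (7 − 1) = 0.00057 × 6 = 0.0034 W/m².
Total ΔF = 5.1164 + 0.8430 + 0.0165 + 0.0034 = 5.9793 W/m².

ΔF = 5.98 W/m²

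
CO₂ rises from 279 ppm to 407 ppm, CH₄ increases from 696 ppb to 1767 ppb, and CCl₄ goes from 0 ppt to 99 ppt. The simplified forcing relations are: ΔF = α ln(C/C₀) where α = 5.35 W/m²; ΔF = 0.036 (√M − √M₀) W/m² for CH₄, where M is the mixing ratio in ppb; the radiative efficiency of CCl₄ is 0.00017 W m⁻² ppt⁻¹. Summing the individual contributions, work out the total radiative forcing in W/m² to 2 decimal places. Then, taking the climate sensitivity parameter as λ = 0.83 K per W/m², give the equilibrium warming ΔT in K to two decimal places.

ΔF = 2.60 W/m²; ΔT = 2.16 K

CO₂: 5.35 × ln(407/279) = 5.35 × ln(1.45878) = 5.35 × 0.37760 = 2.0202 W/m².
CH₄: 0.036 × (√1767 − √696) = 0.036 × (42.0357 − 26.3818) = 0.036 × 15.6539 = 0.5635 W/m².
CCl₄: ΔF = 0.00017 × (99 − 0) = 0.00017 × 99 = 0.0168 W/m².
Total ΔF = 2.0202 + 0.5635 + 0.0168 = 2.6005 W/m².
ΔT = λ ΔF = 0.83 × 2.60 = 2.1580 K.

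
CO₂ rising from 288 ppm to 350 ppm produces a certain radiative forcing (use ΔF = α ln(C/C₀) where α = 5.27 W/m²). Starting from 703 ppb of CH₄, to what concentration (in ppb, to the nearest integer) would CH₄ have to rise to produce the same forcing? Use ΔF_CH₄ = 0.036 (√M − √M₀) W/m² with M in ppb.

M ≈ 3031 ppb

CO₂ forcing: 5.27 × ln(350/288) = 5.27 × 0.194973 = 1.02751 W/m².
Set 0.036(√M − √703) = 1.02751: √M = 1.02751/0.036 + √703 = 28.5419 + 26.5141 = 55.0560.
M = (55.0560)² = 3031.16 ppb.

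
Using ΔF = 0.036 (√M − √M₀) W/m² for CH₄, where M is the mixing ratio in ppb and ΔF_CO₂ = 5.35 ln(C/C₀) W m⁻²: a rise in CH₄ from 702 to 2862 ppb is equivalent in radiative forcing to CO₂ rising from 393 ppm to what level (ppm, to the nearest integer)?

C ≈ 471 ppm

CH₄ forcing: 0.036 × (√2862 − √702) = 0.036 × (53.4977 − 26.4953) = 0.036 × 27.0024 = 0.97209 W/m².
Set 5.35 ln(C/393) = 0.97209: ln(C/393) = 0.97209/5.35 = 0.18170, so C = 393 × e^0.18170 = 393 × 1.19925 = 471.31 ppm.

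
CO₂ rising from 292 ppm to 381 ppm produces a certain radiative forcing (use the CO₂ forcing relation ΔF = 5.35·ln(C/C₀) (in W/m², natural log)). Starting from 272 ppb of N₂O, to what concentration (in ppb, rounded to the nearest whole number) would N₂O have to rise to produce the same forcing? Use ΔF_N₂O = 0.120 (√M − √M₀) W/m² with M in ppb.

M ≈ 804 ppb

CO₂ forcing: 5.35 × ln(381/292) = 5.35 × 0.266046 = 1.42335 W/m².
Set 0.120(√M − √272) = 1.42335: √M = 1.42335/0.120 + √272 = 11.8613 + 16.4924 = 28.3537.
M = (28.3537)² = 803.93 ppb.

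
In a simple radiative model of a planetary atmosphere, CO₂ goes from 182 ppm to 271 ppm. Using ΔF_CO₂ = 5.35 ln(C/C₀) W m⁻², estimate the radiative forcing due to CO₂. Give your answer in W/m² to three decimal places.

ΔF = 2.130 W/m²

CO₂: 5.35 × ln(271/182) = 5.35 × ln(1.48901) = 5.35 × 0.39811 = 2.1299 W/m².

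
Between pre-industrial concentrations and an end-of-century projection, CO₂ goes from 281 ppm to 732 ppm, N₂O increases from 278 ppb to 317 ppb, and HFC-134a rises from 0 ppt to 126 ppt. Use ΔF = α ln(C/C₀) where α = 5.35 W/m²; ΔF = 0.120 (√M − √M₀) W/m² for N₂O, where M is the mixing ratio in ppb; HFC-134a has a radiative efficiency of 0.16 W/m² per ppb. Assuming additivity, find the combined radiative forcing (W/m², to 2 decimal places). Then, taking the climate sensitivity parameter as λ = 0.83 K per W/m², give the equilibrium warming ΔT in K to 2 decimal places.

ΔF = 5.28 W/m²; ΔT = 4.38 K

CO₂: 5.35 × ln(732/281) = 5.35 × ln(2.60498) = 5.35 × 0.95742 = 5.1222 W/m².
N₂O: 0.120 × (√317 − √278) = 0.120 × (17.8045 − 16.6733) = 0.120 × 1.1312 = 0.1357 W/m².
HFC-134a: Δ = 126 − 0 = 126 ppt = 0.126 ppb; ΔF = 0.16 × 0.126 = 0.0202 W/m².
Total ΔF = 5.1222 + 0.1357 + 0.0202 = 5.2781 W/m².
ΔT = λ ΔF = 0.83 × 5.28 = 4.3824 K.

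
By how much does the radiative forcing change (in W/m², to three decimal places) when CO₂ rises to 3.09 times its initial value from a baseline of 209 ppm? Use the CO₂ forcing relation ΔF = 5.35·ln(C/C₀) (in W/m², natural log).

ΔF = 6.036 W/m²

ΔF = 5.35 × ln(3.09) = 5.35 × 1.12817 = 6.0357 W/m².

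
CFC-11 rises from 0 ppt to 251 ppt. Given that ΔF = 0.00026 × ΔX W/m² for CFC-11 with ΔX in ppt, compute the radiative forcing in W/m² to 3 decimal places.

ΔF = 0.065 W/m²

CFC-11: ΔF = 0.00026 × (251 − 0) = 0.00026 × 251 = 0.0653 W/m².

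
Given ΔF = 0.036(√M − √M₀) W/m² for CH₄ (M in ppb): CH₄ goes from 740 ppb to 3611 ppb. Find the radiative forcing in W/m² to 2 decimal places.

CH₄: 0.036 × (√3611 − √740) = 0.036 × (60.0916 − 27.2029) = 0.036 × 32.8887 = 1.1840 W/m².

ΔF = 1.18 W/m²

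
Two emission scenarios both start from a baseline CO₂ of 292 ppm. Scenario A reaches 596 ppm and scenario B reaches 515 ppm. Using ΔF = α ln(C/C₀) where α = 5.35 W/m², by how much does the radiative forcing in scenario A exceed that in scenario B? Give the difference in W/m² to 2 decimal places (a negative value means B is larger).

ΔF_A = 5.35 ln(596/292) = 5.35 × 0.71349 = 3.8172 W/m².
ΔF_B = 5.35 ln(515/292) = 5.35 × 0.56741 = 3.0356 W/m².
Difference: 3.8172 − 3.0356 = 0.7816 W/m².

ΔF_A − ΔF_B = 0.78 W/m²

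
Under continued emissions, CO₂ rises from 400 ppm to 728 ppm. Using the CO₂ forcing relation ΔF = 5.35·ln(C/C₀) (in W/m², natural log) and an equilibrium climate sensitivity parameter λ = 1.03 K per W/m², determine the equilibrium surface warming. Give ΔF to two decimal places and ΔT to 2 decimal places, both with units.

ΔF = 3.20 W/m²; ΔT = 3.30 K

CO₂: 5.35 × ln(728/400) = 5.35 × ln(1.82000) = 5.35 × 0.59884 = 3.2038 W/m².
ΔT = λ ΔF = 1.03 × 3.20 = 3.2960 K.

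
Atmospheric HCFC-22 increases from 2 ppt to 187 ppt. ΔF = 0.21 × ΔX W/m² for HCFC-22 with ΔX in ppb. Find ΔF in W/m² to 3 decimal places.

HCFC-22: Δ = 187 − 2 = 185 ppt = 0.185 ppb; ΔF = 0.21 × 0.185 = 0.0389 W/m².

ΔF = 0.039 W/m²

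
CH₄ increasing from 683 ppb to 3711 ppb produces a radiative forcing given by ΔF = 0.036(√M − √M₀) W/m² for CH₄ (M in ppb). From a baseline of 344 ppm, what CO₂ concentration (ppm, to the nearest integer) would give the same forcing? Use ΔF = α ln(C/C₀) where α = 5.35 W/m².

CH₄ forcing: 0.036 × (√3711 − √683) = 0.036 × (60.9180 − 26.1343) = 0.036 × 34.7837 = 1.25221 W/m².
Set 5.35 ln(C/344) = 1.25221: ln(C/344) = 1.25221/5.35 = 0.23406, so C = 344 × e^0.23406 = 344 × 1.26372 = 434.72 ppm.

C ≈ 435 ppm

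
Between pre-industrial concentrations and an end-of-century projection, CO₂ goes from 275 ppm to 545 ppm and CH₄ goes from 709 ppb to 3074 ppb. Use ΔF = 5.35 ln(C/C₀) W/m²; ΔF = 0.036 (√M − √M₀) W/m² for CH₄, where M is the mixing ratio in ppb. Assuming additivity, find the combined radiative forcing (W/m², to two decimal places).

CO₂: 5.35 × ln(545/275) = 5.35 × ln(1.98182) = 5.35 × 0.68402 = 3.6595 W/m².
CH₄: 0.036 × (√3074 − √709) = 0.036 × (55.4437 − 26.6271) = 0.036 × 28.8166 = 1.0374 W/m².
Total ΔF = 3.6595 + 1.0374 = 4.6969 W/m².

ΔF = 4.70 W/m²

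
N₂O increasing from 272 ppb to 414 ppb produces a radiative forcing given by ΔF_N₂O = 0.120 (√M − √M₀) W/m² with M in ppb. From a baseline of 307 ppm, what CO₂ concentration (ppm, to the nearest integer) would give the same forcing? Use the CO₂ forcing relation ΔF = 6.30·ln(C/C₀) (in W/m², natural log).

N₂O forcing: 0.120 × (√414 − √272) = 0.120 × (20.3470 − 16.4924) = 0.120 × 3.8546 = 0.46255 W/m².
Set 6.30 ln(C/307) = 0.46255: ln(C/307) = 0.46255/6.30 = 0.07342, so C = 307 × e^0.07342 = 307 × 1.07618 = 330.39 ppm.

C ≈ 330 ppm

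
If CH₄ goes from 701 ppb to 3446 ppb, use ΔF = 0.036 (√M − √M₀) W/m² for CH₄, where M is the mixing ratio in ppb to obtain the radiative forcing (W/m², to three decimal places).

ΔF = 1.160 W/m²

CH₄: 0.036 × (√3446 − √701) = 0.036 × (58.7026 − 26.4764) = 0.036 × 32.2262 = 1.1601 W/m².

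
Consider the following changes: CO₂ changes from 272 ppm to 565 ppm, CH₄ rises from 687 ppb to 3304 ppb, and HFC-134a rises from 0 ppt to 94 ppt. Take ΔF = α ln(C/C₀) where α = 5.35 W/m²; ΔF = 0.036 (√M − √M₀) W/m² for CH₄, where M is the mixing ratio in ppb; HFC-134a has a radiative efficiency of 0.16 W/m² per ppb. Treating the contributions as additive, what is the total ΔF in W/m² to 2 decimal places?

ΔF = 5.05 W/m²

CO₂: 5.35 × ln(565/272) = 5.35 × ln(2.07721) = 5.35 × 0.73103 = 3.9110 W/m².
CH₄: 0.036 × (√3304 − √687) = 0.036 × (57.4804 − 26.2107) = 0.036 × 31.2697 = 1.1257 W/m².
HFC-134a: Δ = 94 − 0 = 94 ppt = 0.094 ppb; ΔF = 0.16 × 0.094 = 0.0150 W/m².
Total ΔF = 3.9110 + 1.1257 + 0.0150 = 5.0517 W/m².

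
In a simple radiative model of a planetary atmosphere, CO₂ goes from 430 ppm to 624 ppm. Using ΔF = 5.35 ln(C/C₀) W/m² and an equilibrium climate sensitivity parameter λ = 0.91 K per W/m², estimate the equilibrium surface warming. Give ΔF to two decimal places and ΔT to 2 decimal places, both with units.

ΔF = 1.99 W/m²; ΔT = 1.81 K

CO₂: 5.35 × ln(624/430) = 5.35 × ln(1.45116) = 5.35 × 0.37236 = 1.9921 W/m².
ΔT = λ ΔF = 0.91 × 1.99 = 1.8109 K.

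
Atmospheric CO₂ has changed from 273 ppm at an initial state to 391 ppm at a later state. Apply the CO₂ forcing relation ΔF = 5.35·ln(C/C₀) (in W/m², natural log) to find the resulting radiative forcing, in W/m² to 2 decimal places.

ΔF = 1.92 W/m²

CO₂: 5.35 × ln(391/273) = 5.35 × ln(1.43223) = 5.35 × 0.35923 = 1.9219 W/m².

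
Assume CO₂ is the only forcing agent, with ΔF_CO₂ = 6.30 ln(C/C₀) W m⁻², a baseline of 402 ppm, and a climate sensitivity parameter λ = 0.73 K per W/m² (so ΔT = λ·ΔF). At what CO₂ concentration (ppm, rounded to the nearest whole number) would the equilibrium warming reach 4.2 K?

C ≈ 1002 ppm

Required forcing: ΔF = ΔT/λ = 4.2/0.73 = 5.7534 W/m².
Then ln(C/402) = ΔF/6.30 = 5.7534/6.30 = 0.91324.
So C = 402 × e^0.91324 = 402 × 2.49238 = 1001.94 ppm.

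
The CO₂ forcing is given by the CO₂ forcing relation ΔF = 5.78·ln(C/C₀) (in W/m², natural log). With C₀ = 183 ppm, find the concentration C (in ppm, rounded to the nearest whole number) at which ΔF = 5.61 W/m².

Set 5.78 ln(C/183) = 5.61, so ln(C/183) = 5.61/5.78 = 0.97059.
Then C/183 = e^0.97059 = 2.63950, giving C = 183 × 2.63950 = 483.03 ppm.

C ≈ 483 ppm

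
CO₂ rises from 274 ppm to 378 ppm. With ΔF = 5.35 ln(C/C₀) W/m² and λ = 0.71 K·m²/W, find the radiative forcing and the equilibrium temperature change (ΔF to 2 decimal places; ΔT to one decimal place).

CO₂: 5.35 × ln(378/274) = 5.35 × ln(1.37956) = 5.35 × 0.32176 = 1.7214 W/m².
ΔT = λ ΔF = 0.71 × 1.72 = 1.2212 K.

ΔF = 1.72 W/m²; ΔT = 1.2 K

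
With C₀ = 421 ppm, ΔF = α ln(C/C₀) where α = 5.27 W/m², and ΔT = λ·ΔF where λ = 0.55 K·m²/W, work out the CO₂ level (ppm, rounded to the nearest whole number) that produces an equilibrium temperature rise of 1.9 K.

C ≈ 811 ppm

Required forcing: ΔF = ΔT/λ = 1.9/0.55 = 3.4545 W/m².
Then ln(C/421) = ΔF/5.27 = 3.4545/5.27 = 0.65550.
So C = 421 × e^0.65550 = 421 × 1.92611 = 810.89 ppm.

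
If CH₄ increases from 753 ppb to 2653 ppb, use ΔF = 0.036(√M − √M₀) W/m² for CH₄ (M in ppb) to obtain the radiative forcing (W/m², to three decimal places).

CH₄: 0.036 × (√2653 − √753) = 0.036 × (51.5073 − 27.4408) = 0.036 × 24.0665 = 0.8664 W/m².

ΔF = 0.866 W/m²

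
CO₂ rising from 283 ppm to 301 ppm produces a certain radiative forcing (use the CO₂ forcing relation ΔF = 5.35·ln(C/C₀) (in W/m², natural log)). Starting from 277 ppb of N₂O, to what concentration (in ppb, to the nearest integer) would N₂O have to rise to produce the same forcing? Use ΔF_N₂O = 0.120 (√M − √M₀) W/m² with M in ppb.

M ≈ 376 ppb

CO₂ forcing: 5.35 × ln(301/283) = 5.35 × 0.061663 = 0.32990 W/m².
Set 0.120(√M − √277) = 0.32990: √M = 0.32990/0.120 + √277 = 2.7492 + 16.6433 = 19.3925.
M = (19.3925)² = 376.07 ppb.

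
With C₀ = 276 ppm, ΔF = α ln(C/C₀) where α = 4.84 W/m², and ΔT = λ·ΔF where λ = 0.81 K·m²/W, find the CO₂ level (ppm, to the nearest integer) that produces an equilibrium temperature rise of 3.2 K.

C ≈ 624 ppm

Required forcing: ΔF = ΔT/λ = 3.2/0.81 = 3.9506 W/m².
Then ln(C/276) = ΔF/4.84 = 3.9506/4.84 = 0.81624.
So C = 276 × e^0.81624 = 276 × 2.26198 = 624.31 ppm.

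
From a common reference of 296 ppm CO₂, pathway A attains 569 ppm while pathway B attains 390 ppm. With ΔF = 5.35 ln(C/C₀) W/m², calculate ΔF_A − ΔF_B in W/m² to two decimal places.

ΔF_A = 5.35 ln(569/296) = 5.35 × 0.65352 = 3.4963 W/m².
ΔF_B = 5.35 ln(390/296) = 5.35 × 0.27579 = 1.4755 W/m².
Difference: 3.4963 − 1.4755 = 2.0208 W/m².

ΔF_A − ΔF_B = 2.02 W/m²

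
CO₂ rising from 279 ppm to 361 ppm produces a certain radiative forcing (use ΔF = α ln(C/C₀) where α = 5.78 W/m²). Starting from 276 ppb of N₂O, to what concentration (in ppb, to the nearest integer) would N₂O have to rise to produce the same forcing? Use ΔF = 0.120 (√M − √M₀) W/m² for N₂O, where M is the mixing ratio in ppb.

M ≈ 842 ppb

CO₂ forcing: 5.78 × ln(361/279) = 5.78 × 0.257666 = 1.48931 W/m².
Set 0.120(√M − √276) = 1.48931: √M = 1.48931/0.120 + √276 = 12.4109 + 16.6132 = 29.0241.
M = (29.0241)² = 842.40 ppb.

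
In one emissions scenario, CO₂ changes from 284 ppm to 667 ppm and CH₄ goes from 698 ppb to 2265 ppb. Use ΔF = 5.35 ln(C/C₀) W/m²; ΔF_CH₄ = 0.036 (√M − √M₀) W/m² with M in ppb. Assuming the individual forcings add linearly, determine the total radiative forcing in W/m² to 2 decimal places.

ΔF = 5.33 W/m²

CO₂: 5.35 × ln(667/284) = 5.35 × ln(2.34859) = 5.35 × 0.85382 = 4.5679 W/m².
CH₄: 0.036 × (√2265 − √698) = 0.036 × (47.5920 − 26.4197) = 0.036 × 21.1723 = 0.7622 W/m².
Total ΔF = 4.5679 + 0.7622 = 5.3301 W/m².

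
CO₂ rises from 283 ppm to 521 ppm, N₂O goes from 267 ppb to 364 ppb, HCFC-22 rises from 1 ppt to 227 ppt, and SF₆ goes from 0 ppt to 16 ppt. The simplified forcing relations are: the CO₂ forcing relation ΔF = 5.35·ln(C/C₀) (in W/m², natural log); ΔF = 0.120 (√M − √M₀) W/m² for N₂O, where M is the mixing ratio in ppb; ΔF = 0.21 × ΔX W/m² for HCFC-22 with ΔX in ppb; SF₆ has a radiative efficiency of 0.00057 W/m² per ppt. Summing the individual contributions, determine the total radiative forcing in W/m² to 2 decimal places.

CO₂: 5.35 × ln(521/283) = 5.35 × ln(1.84099) = 5.35 × 0.61030 = 3.2651 W/m².
N₂O: 0.120 × (√364 − √267) = 0.120 × (19.0788 − 16.3401) = 0.120 × 2.7387 = 0.3286 W/m².
HCFC-22: Δ = 227 − 1 = 226 ppt = 0.226 ppb; ΔF = 0.21 × 0.226 = 0.0475 W/m².
SF₆: ΔF = 0.00057 × (16 − 0) = 0.00057 × 16 = 0.0091 W/m².
Total ΔF = 3.2651 + 0.3286 + 0.0475 + 0.0091 = 3.6503 W/m².

ΔF = 3.65 W/m²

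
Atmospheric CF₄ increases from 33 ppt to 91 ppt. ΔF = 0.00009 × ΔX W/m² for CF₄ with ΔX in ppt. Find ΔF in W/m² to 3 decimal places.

ΔF = 0.005 W/m²

CF₄: ΔF = 0.00009 × (91 − 33) = 0.00009 × 58 = 0.0052 W/m².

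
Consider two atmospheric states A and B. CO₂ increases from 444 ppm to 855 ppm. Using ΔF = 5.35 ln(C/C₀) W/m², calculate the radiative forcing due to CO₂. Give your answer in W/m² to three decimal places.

ΔF = 3.506 W/m²

CO₂ absorption bands are partially saturated, so forcing scales with the logarithm of the concentration ratio.
CO₂: 5.35 × ln(855/444) = 5.35 × ln(1.92568) = 5.35 × 0.65528 = 3.5057 W/m².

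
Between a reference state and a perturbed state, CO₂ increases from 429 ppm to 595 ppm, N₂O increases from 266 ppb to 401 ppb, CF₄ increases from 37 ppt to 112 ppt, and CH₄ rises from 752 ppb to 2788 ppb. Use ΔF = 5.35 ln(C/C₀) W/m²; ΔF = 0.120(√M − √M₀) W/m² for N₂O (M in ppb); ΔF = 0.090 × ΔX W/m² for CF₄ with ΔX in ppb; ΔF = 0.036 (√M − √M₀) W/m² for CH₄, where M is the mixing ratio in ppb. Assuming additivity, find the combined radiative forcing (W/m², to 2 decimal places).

ΔF = 3.12 W/m²

CO₂: 5.35 × ln(595/429) = 5.35 × ln(1.38695) = 5.35 × 0.32711 = 1.7500 W/m².
N₂O: 0.120 × (√401 − √266) = 0.120 × (20.0250 − 16.3095) = 0.120 × 3.7155 = 0.4459 W/m².
CF₄: Δ = 112 − 37 = 75 ppt = 0.075 ppb; ΔF = 0.090 × 0.075 = 0.0068 W/m².
CH₄: 0.036 × (√2788 − √752) = 0.036 × (52.8015 − 27.4226) = 0.036 × 25.3789 = 0.9136 W/m².
Total ΔF = 1.7500 + 0.4459 + 0.0068 + 0.9136 = 3.1163 W/m².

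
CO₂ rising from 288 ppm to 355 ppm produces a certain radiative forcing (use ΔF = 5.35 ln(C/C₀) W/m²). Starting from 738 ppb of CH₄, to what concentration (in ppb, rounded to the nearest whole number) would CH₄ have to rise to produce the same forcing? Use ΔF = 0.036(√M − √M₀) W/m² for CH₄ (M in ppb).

CO₂ forcing: 5.35 × ln(355/288) = 5.35 × 0.209157 = 1.11899 W/m².
Set 0.036(√M − √738) = 1.11899: √M = 1.11899/0.036 + √738 = 31.0831 + 27.1662 = 58.2493.
M = (58.2493)² = 3392.98 ppb.

M ≈ 3393 ppb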